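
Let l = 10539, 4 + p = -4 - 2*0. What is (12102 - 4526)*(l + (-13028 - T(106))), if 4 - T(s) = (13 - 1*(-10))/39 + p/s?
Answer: -39031309568/2067 ≈ -1.8883e+7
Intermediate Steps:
p = -8 (p = -4 + (-4 - 2*0) = -4 + (-4 + 0) = -4 - 4 = -8)
T(s) = 133/39 + 8/s (T(s) = 4 - ((13 - 1*(-10))/39 - 8/s) = 4 - ((13 + 10)*(1/39) - 8/s) = 4 - (23*(1/39) - 8/s) = 4 - (23/39 - 8/s) = 4 + (-23/39 + 8/s) = 133/39 + 8/s)
(12102 - 4526)*(l + (-13028 - T(106))) = (12102 - 4526)*(10539 + (-13028 - (133/39 + 8/106))) = 7576*(10539 + (-13028 - (133/39 + 8*(1/106)))) = 7576*(10539 + (-13028 - (133/39 + 4/53))) = 7576*(10539 + (-13028 - 1*7205/2067)) = 7576*(10539 + (-13028 - 7205/2067)) = 7576*(10539 - 26936081/2067) = 7576*(-5151968/2067) = -39031309568/2067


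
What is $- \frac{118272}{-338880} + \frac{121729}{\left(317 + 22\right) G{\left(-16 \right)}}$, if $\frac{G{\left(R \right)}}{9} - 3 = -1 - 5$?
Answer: $- \frac{209213437}{16155045} \approx -12.95$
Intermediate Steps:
$G{\left(R \right)} = -27$ ($G{\left(R \right)} = 27 + 9 \left(-1 - 5\right) = 27 + 9 \left(-6\right) = 27 - 54 = -27$)
$- \frac{118272}{-338880} + \frac{121729}{\left(317 + 22\right) G{\left(-16 \right)}} = - \frac{118272}{-338880} + \frac{121729}{\left(317 + 22\right) \left(-27\right)} = \left(-118272\right) \left(- \frac{1}{338880}\right) + \frac{121729}{339 \left(-27\right)} = \frac{616}{1765} + \frac{121729}{-9153} = \frac{616}{1765} + 121729 \left(- \frac{1}{9153}\right) = \frac{616}{1765} - \frac{121729}{9153} = - \frac{209213437}{16155045}$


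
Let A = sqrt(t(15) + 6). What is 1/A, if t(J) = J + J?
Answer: 1/6 ≈ 0.16667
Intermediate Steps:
t(J) = 2*J
A = 6 (A = sqrt(2*15 + 6) = sqrt(30 + 6) = sqrt(36) = 6)
1/A = 1/6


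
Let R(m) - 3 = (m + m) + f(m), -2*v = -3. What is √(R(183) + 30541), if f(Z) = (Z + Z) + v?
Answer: √125110/2 ≈ 176.85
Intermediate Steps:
v = 3/2 (v = -½*(-3) = 3/2 ≈ 1.5000)
f(Z) = 3/2 + 2*Z (f(Z) = (Z + Z) + 3/2 = 2*Z + 3/2 = 3/2 + 2*Z)
R(m) = 9/2 + 4*m (R(m) = 3 + ((m + m) + (3/2 + 2*m)) = 3 + (2*m + (3/2 + 2*m)) = 3 + (3/2 + 4*m) = 9/2 + 4*m)
√(R(183) + 30541) = √((9/2 + 4*183) + 30541) = √((9/2 + 732) + 30541) = √(1473/2 + 30541) = √(62555/2) = √125110/2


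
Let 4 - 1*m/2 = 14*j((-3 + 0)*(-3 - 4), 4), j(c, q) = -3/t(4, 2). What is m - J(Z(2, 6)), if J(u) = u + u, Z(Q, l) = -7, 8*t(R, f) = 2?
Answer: 358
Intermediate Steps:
t(R, f) = ¼ (t(R, f) = (⅛)*2 = ¼)
J(u) = 2*u
j(c, q) = -12 (j(c, q) = -3/¼ = -3*4 = -12)
m = 344 (m = 8 - 28*(-12) = 8 - 2*(-168) = 8 + 336 = 344)
m - J(Z(2, 6)) = 344 - 2*(-7) = 344 - 1*(-14) = 344 + 14 = 358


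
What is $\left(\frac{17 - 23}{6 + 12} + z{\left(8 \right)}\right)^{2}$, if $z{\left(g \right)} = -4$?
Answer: $\frac{169}{9} \approx 18.778$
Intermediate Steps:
$\left(\frac{17 - 23}{6 + 12} + z{\left(8 \right)}\right)^{2} = \left(\frac{17 - 23}{6 + 12} - 4\right)^{2} = \left(- \frac{6}{18} - 4\right)^{2} = \left(\left(-6\right) \frac{1}{18} - 4\right)^{2} = \left(- \frac{1}{3} - 4\right)^{2} = \left(- \frac{13}{3}\right)^{2} = \frac{169}{9}$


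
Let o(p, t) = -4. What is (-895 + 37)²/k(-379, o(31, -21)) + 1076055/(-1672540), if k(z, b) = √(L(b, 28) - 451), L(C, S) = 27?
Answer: -215211/334508 - 184041*I*√106/53 ≈ -0.64337 - 35751.0*I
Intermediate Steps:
k(z, b) = 2*I*√106 (k(z, b) = √(27 - 451) = √(-424) = 2*I*√106)
(-895 + 37)²/k(-379, o(31, -21)) + 1076055/(-1672540) = (-895 + 37)²/((2*I*√106)) + 1076055/(-1672540) = (-858)²*(-I*√106/212) + 1076055*(-1/1672540) = 736164*(-I*√106/212) - 215211/334508 = -184041*I*√106/53 - 215211/334508 = -215211/334508 - 184041*I*√106/53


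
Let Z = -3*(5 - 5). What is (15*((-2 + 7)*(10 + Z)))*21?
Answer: 15750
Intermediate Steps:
Z = 0 (Z = -3*0 = 0)
(15*((-2 + 7)*(10 + Z)))*21 = (15*((-2 + 7)*(10 + 0)))*21 = (15*(5*10))*21 = (15*50)*21 = 750*21 = 15750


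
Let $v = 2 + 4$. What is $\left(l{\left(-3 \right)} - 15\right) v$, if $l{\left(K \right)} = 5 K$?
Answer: $-180$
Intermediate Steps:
$v = 6$
$\left(l{\left(-3 \right)} - 15\right) v = \left(5 \left(-3\right) - 15\right) 6 = \left(-15 - 15\right) 6 = \left(-30\right) 6 = -180$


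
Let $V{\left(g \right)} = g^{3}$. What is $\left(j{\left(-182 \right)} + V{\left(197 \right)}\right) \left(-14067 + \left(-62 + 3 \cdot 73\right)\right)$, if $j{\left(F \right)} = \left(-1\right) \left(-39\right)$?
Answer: $-106347680920$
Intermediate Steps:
$j{\left(F \right)} = 39$
$\left(j{\left(-182 \right)} + V{\left(197 \right)}\right) \left(-14067 + \left(-62 + 3 \cdot 73\right)\right) = \left(39 + 197^{3}\right) \left(-14067 + \left(-62 + 3 \cdot 73\right)\right) = \left(39 + 7645373\right) \left(-14067 + \left(-62 + 219\right)\right) = 7645412 \left(-14067 + 157\right) = 7645412 \left(-13910\right) = -106347680920$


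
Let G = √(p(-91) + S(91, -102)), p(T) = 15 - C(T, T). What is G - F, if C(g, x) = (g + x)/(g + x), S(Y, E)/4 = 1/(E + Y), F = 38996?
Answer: -38996 + 5*√66/11 ≈ -38992.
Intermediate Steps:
S(Y, E) = 4/(E + Y)
C(g, x) = 1
p(T) = 14 (p(T) = 15 - 1*1 = 15 - 1 = 14)
G = 5*√66/11 (G = √(14 + 4/(-102 + 91)) = √(14 + 4/(-11)) = √(14 + 4*(-1/11)) = √(14 - 4/11) = √(150/11) = 5*√66/11 ≈ 3.6927)
G - F = 5*√66/11 - 1*38996 = 5*√66/11 - 38996 = -38996 + 5*√66/11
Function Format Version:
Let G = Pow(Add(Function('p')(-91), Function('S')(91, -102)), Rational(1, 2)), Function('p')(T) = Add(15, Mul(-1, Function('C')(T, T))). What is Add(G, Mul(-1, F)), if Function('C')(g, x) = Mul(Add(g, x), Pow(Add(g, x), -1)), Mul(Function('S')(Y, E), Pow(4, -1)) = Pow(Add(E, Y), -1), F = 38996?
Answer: Add(-38996, Mul(Rational(5, 11), Pow(66, Rational(1, 2)))) ≈ -38992.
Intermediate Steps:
Function('S')(Y, E) = Mul(4, Pow(Add(E, Y), -1))
Function('C')(g, x) = 1
Function('p')(T) = 14 (Function('p')(T) = Add(15, Mul(-1, 1)) = Add(15, -1) = 14)
G = Mul(Rational(5, 11), Pow(66, Rational(1, 2))) (G = Pow(Add(14, Mul(4, Pow(Add(-102, 91), -1))), Rational(1, 2)) = Pow(Add(14, Mul(4, Pow(-11, -1))), Rational(1, 2)) = Pow(Add(14, Mul(4, Rational(-1, 11))), Rational(1, 2)) = Pow(Add(14, Rational(-4, 11)), Rational(1, 2)) = Pow(Rational(150, 11), Rational(1, 2)) = Mul(Rational(5, 11), Pow(66, Rational(1, 2))) ≈ 3.6927)
Add(G, Mul(-1, F)) = Add(Mul(Rational(5, 11), Pow(66, Rational(1, 2))), Mul(-1, 38996)) = Add(Mul(Rational(5, 11), Pow(66, Rational(1, 2))), -38996) = Add(-38996, Mul(Rational(5, 11), Pow(66, Rational(1, 2))))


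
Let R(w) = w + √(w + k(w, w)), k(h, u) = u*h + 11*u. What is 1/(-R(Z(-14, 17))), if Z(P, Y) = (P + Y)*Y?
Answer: 1/12 - √357/204 ≈ -0.0092865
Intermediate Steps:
k(h, u) = 11*u + h*u (k(h, u) = h*u + 11*u = 11*u + h*u)
Z(P, Y) = Y*(P + Y)
R(w) = w + √(w + w*(11 + w))
1/(-R(Z(-14, 17))) = 1/(-(17*(-14 + 17) + √((17*(-14 + 17))*(12 + 17*(-14 + 17))))) = 1/(-(17*3 + √((17*3)*(12 + 17*3)))) = 1/(-(51 + √(51*(12 + 51)))) = 1/(-(51 + √(51*63))) = 1/(-(51 + √3213)) = 1/(-(51 + 3*√357)) = 1/(-51 - 3*√357)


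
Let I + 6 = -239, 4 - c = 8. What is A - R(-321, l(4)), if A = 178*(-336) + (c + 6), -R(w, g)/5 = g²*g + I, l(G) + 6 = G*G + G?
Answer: -47311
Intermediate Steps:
c = -4 (c = 4 - 1*8 = 4 - 8 = -4)
I = -245 (I = -6 - 239 = -245)
l(G) = -6 + G + G² (l(G) = -6 + (G*G + G) = -6 + (G² + G) = -6 + (G + G²) = -6 + G + G²)
R(w, g) = 1225 - 5*g³ (R(w, g) = -5*(g²*g - 245) = -5*(g³ - 245) = -5*(-245 + g³) = 1225 - 5*g³)
A = -59806 (A = 178*(-336) + (-4 + 6) = -59808 + 2 = -59806)
A - R(-321, l(4)) = -59806 - (1225 - 5*(-6 + 4 + 4²)³) = -59806 - (1225 - 5*(-6 + 4 + 16)³) = -59806 - (1225 - 5*14³) = -59806 - (1225 - 5*2744) = -59806 - (1225 - 13720) = -59806 - 1*(-12495) = -59806 + 12495 = -47311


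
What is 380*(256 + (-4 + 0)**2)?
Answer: 103360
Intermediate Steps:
380*(256 + (-4 + 0)**2) = 380*(256 + (-4)**2) = 380*(256 + 16) = 380*272 = 103360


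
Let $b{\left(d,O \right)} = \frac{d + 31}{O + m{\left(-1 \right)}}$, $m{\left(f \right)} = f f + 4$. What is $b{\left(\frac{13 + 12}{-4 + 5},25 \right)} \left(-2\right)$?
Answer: $- \frac{56}{15} \approx -3.7333$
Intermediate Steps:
$m{\left(f \right)} = 4 + f^{2}$ ($m{\left(f \right)} = f^{2} + 4 = 4 + f^{2}$)
$b{\left(d,O \right)} = \frac{31 + d}{5 + O}$ ($b{\left(d,O \right)} = \frac{d + 31}{O + \left(4 + \left(-1\right)^{2}\right)} = \frac{31 + d}{O + \left(4 + 1\right)} = \frac{31 + d}{O + 5} = \frac{31 + d}{5 + O}$)
$b{\left(\frac{13 + 12}{-4 + 5},25 \right)} \left(-2\right) = \frac{31 + \frac{13 + 12}{-4 + 5}}{5 + 25} \left(-2\right) = \frac{31 + \frac{25}{1}}{30} \left(-2\right) = \frac{31 + 25 \cdot 1}{30} \left(-2\right) = \frac{31 + 25}{30} \left(-2\right) = \frac{1}{30} \cdot 56 \left(-2\right) = \frac{28}{15} \left(-2\right) = - \frac{56}{15}$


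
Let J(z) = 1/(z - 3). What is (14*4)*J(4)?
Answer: 56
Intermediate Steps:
J(z) = 1/(-3 + z)
(14*4)*J(4) = (14*4)/(-3 + 4) = 56/1 = 56*1 = 56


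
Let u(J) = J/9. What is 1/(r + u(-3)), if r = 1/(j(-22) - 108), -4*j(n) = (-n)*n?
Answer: -39/10 ≈ -3.9000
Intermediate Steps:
j(n) = n²/4 (j(n) = -(-n)*n/4 = -(-1)*n²/4 = n²/4)
r = 1/13 (r = 1/((¼)*(-22)² - 108) = 1/((¼)*484 - 108) = 1/(121 - 108) = 1/13 ≈ 0.076923)
u(J) = J/9 (u(J) = J*(⅑) = J/9)
1/(r + u(-3)) = 1/(1/13 + (⅑)*(-3)) = 1/(1/13 - ⅓) = 1/(-10/39) = -39/10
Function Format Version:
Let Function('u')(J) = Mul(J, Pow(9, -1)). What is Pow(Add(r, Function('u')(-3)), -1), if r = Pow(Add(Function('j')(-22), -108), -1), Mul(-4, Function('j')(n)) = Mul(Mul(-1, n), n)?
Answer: Rational(-39, 10) ≈ -3.9000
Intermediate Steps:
Function('j')(n) = Mul(Rational(1, 4), Pow(n, 2)) (Function('j')(n) = Mul(Rational(-1, 4), Mul(Mul(-1, n), n)) = Mul(Rational(-1, 4), Mul(-1, Pow(n, 2))) = Mul(Rational(1, 4), Pow(n, 2)))
r = Rational(1, 13) (r = Pow(Add(Mul(Rational(1, 4), Pow(-22, 2)), -108), -1) = Pow(Add(Mul(Rational(1, 4), 484), -108), -1) = Pow(Add(121, -108), -1) = Pow(13, -1) = Rational(1, 13) ≈ 0.076923)
Function('u')(J) = Mul(Rational(1, 9), J) (Function('u')(J) = Mul(J, Rational(1, 9)) = Mul(Rational(1, 9), J))
Pow(Add(r, Function('u')(-3)), -1) = Pow(Add(Rational(1, 13), Mul(Rational(1, 9), -3)), -1) = Pow(Add(Rational(1, 13), Rational(-1, 3)), -1) = Pow(Rational(-10, 39), -1) = Rational(-39, 10)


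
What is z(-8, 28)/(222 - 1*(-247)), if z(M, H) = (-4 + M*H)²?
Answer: 51984/469 ≈ 110.84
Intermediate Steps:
z(M, H) = (-4 + H*M)²
z(-8, 28)/(222 - 1*(-247)) = (-4 + 28*(-8))²/(222 - 1*(-247)) = (-4 - 224)²/(222 + 247) = (-228)²/469 = 51984*(1/469) = 51984/469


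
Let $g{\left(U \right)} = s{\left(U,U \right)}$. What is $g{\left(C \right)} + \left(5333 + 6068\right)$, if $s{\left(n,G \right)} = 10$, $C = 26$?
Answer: $11411$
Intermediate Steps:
$g{\left(U \right)} = 10$
$g{\left(C \right)} + \left(5333 + 6068\right) = 10 + \left(5333 + 6068\right) = 10 + 11401 = 11411$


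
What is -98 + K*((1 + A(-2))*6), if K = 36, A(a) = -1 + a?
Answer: -530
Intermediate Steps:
-98 + K*((1 + A(-2))*6) = -98 + 36*((1 + (-1 - 2))*6) = -98 + 36*((1 - 3)*6) = -98 + 36*(-2*6) = -98 + 36*(-12) = -98 - 432 = -530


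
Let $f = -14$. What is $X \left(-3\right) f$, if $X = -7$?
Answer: $-294$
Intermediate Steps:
$X \left(-3\right) f = \left(-7\right) \left(-3\right) \left(-14\right) = 21 \left(-14\right) = -294$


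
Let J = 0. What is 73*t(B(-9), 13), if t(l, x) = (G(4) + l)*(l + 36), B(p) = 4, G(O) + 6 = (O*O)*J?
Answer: -5840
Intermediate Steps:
G(O) = -6 (G(O) = -6 + (O*O)*0 = -6 + O**2*0 = -6 + 0 = -6)
t(l, x) = (-6 + l)*(36 + l) (t(l, x) = (-6 + l)*(l + 36) = (-6 + l)*(36 + l))
73*t(B(-9), 13) = 73*(-216 + 4**2 + 30*4) = 73*(-216 + 16 + 120) = 73*(-80) = -5840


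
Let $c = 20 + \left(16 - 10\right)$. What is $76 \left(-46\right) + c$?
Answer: $-3470$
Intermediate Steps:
$c = 26$ ($c = 20 + 6 = 26$)
$76 \left(-46\right) + c = 76 \left(-46\right) + 26 = -3496 + 26 = -3470$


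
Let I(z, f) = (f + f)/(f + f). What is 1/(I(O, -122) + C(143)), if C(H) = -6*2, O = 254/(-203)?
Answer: -1/11 ≈ -0.090909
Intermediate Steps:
O = -254/203 (O = 254*(-1/203) = -254/203 ≈ -1.2512)
I(z, f) = 1 (I(z, f) = (2*f)/((2*f)) = (2*f)*(1/(2*f)) = 1)
C(H) = -12
1/(I(O, -122) + C(143)) = 1/(1 - 12) = 1/(-11) = -1/11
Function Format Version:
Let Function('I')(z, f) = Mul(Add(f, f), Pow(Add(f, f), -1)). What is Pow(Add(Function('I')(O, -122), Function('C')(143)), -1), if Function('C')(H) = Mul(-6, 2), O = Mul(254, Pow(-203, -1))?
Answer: Rational(-1, 11) ≈ -0.090909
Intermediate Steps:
O = Rational(-254, 203) (O = Mul(254, Rational(-1, 203)) = Rational(-254, 203) ≈ -1.2512)
Function('I')(z, f) = 1 (Function('I')(z, f) = Mul(Mul(2, f), Pow(Mul(2, f), -1)) = Mul(Mul(2, f), Mul(Rational(1, 2), Pow(f, -1))) = 1)
Function('C')(H) = -12
Pow(Add(Function('I')(O, -122), Function('C')(143)), -1) = Pow(Add(1, -12), -1) = Pow(-11, -1) = Rational(-1, 11)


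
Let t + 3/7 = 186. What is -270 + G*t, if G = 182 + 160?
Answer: 442368/7 ≈ 63195.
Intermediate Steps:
t = 1299/7 (t = -3/7 + 186 = 1299/7 ≈ 185.57)
G = 342
-270 + G*t = -270 + 342*(1299/7) = -270 + 444258/7 = 442368/7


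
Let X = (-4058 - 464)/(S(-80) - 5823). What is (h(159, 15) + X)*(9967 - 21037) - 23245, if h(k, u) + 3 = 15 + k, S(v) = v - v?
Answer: -1245353165/647 ≈ -1.9248e+6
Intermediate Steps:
S(v) = 0
X = 4522/5823 (X = (-4058 - 464)/(0 - 5823) = -4522/(-5823) = -4522*(-1/5823) = 4522/5823 ≈ 0.77658)
h(k, u) = 12 + k (h(k, u) = -3 + (15 + k) = 12 + k)
(h(159, 15) + X)*(9967 - 21037) - 23245 = ((12 + 159) + 4522/5823)*(9967 - 21037) - 23245 = (171 + 4522/5823)*(-11070) - 23245 = (1000255/5823)*(-11070) - 23245 = -1230313650/647 - 23245 = -1245353165/647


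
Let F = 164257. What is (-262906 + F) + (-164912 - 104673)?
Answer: -368234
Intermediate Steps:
(-262906 + F) + (-164912 - 104673) = (-262906 + 164257) + (-164912 - 104673) = -98649 - 269585 = -368234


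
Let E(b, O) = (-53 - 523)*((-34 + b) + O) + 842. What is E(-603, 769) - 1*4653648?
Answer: -4728838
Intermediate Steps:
E(b, O) = 20426 - 576*O - 576*b (E(b, O) = -576*(-34 + O + b) + 842 = (19584 - 576*O - 576*b) + 842 = 20426 - 576*O - 576*b)
E(-603, 769) - 1*4653648 = (20426 - 576*769 - 576*(-603)) - 1*4653648 = (20426 - 442944 + 347328) - 4653648 = -75190 - 4653648 = -4728838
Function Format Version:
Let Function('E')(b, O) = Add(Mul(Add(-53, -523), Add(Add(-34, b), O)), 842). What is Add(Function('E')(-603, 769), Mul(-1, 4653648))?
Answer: -4728838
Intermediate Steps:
Function('E')(b, O) = Add(20426, Mul(-576, O), Mul(-576, b)) (Function('E')(b, O) = Add(Mul(-576, Add(-34, O, b)), 842) = Add(Add(19584, Mul(-576, O), Mul(-576, b)), 842) = Add(20426, Mul(-576, O), Mul(-576, b)))
Add(Function('E')(-603, 769), Mul(-1, 4653648)) = Add(Add(20426, Mul(-576, 769), Mul(-576, -603)), Mul(-1, 4653648)) = Add(Add(20426, -442944, 347328), -4653648) = Add(-75190, -4653648) = -4728838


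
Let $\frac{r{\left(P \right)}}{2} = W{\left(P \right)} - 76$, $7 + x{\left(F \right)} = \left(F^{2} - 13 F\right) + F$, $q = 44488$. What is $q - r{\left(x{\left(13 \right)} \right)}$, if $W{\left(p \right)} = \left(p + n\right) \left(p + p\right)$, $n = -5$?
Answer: $44616$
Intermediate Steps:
$W{\left(p \right)} = 2 p \left(-5 + p\right)$ ($W{\left(p \right)} = \left(p - 5\right) \left(p + p\right) = \left(-5 + p\right) 2 p = 2 p \left(-5 + p\right)$)
$x{\left(F \right)} = -7 + F^{2} - 12 F$ ($x{\left(F \right)} = -7 + \left(\left(F^{2} - 13 F\right) + F\right) = -7 + \left(F^{2} - 12 F\right) = -7 + F^{2} - 12 F$)
$r{\left(P \right)} = -152 + 4 P \left(-5 + P\right)$ ($r{\left(P \right)} = 2 \left(2 P \left(-5 + P\right) - 76\right) = 2 \left(-76 + 2 P \left(-5 + P\right)\right) = -152 + 4 P \left(-5 + P\right)$)
$q - r{\left(x{\left(13 \right)} \right)} = 44488 - \left(-152 + 4 \left(-7 + 13^{2} - 156\right) \left(-5 - \left(163 - 169\right)\right)\right) = 44488 - \left(-152 + 4 \left(-7 + 169 - 156\right) \left(-5 - -6\right)\right) = 44488 - \left(-152 + 4 \cdot 6 \left(-5 + 6\right)\right) = 44488 - \left(-152 + 4 \cdot 6 \cdot 1\right) = 44488 - \left(-152 + 24\right) = 44488 - -128 = 44488 + 128 = 44616$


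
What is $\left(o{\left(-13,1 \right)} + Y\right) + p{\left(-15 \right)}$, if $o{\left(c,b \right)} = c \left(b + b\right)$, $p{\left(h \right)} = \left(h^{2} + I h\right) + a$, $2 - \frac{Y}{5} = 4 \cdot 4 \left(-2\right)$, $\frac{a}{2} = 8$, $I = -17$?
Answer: $640$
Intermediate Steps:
$a = 16$ ($a = 2 \cdot 8 = 16$)
$Y = 170$ ($Y = 10 - 5 \cdot 4 \cdot 4 \left(-2\right) = 10 - 5 \cdot 16 \left(-2\right) = 10 - -160 = 10 + 160 = 170$)
$p{\left(h \right)} = 16 + h^{2} - 17 h$ ($p{\left(h \right)} = \left(h^{2} - 17 h\right) + 16 = 16 + h^{2} - 17 h$)
$o{\left(c,b \right)} = 2 b c$ ($o{\left(c,b \right)} = c 2 b = 2 b c$)
$\left(o{\left(-13,1 \right)} + Y\right) + p{\left(-15 \right)} = \left(2 \cdot 1 \left(-13\right) + 170\right) + \left(16 + \left(-15\right)^{2} - -255\right) = \left(-26 + 170\right) + \left(16 + 225 + 255\right) = 144 + 496 = 640$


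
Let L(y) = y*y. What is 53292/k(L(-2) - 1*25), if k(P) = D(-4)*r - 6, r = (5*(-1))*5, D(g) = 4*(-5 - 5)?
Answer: 26646/497 ≈ 53.614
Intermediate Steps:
L(y) = y²
D(g) = -40 (D(g) = 4*(-10) = -40)
r = -25 (r = -5*5 = -25)
k(P) = 994 (k(P) = -40*(-25) - 6 = 1000 - 6 = 994)
53292/k(L(-2) - 1*25) = 53292/994 = 53292*(1/994) = 26646/497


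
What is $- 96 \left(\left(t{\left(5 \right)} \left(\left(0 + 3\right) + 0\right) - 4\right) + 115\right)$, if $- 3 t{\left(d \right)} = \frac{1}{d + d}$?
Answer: $- \frac{53232}{5} \approx -10646.0$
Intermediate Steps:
$t{\left(d \right)} = - \frac{1}{6 d}$ ($t{\left(d \right)} = - \frac{1}{3 \left(d + d\right)} = - \frac{1}{3 \cdot 2 d} = - \frac{\frac{1}{2} \frac{1}{d}}{3} = - \frac{1}{6 d}$)
$- 96 \left(\left(t{\left(5 \right)} \left(\left(0 + 3\right) + 0\right) - 4\right) + 115\right) = - 96 \left(\left(- \frac{1}{6 \cdot 5} \left(\left(0 + 3\right) + 0\right) - 4\right) + 115\right) = - 96 \left(\left(\left(- \frac{1}{6}\right) \frac{1}{5} \left(3 + 0\right) - 4\right) + 115\right) = - 96 \left(\left(\left(- \frac{1}{30}\right) 3 - 4\right) + 115\right) = - 96 \left(\left(- \frac{1}{10} - 4\right) + 115\right) = - 96 \left(- \frac{41}{10} + 115\right) = \left(-96\right) \frac{1109}{10} = - \frac{53232}{5}$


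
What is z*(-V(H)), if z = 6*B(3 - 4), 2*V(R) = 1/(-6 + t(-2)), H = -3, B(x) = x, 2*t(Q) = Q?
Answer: -3/7 ≈ -0.42857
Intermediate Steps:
t(Q) = Q/2
V(R) = -1/14 (V(R) = 1/(2*(-6 + (½)*(-2))) = 1/(2*(-6 - 1)) = (½)/(-7) = (½)*(-⅐) = -1/14)
z = -6 (z = 6*(3 - 4) = 6*(-1) = -6)
z*(-V(H)) = -(-6)*(-1)/14 = -6*1/14 = -3/7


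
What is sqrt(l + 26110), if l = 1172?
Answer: sqrt(27282) ≈ 165.17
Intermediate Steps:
sqrt(l + 26110) = sqrt(1172 + 26110) = sqrt(27282)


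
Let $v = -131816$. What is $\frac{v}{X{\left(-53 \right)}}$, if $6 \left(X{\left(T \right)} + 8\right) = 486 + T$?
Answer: $- \frac{790896}{385} \approx -2054.3$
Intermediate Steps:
$X{\left(T \right)} = 73 + \frac{T}{6}$ ($X{\left(T \right)} = -8 + \frac{486 + T}{6} = -8 + \left(81 + \frac{T}{6}\right) = 73 + \frac{T}{6}$)
$\frac{v}{X{\left(-53 \right)}} = - \frac{131816}{73 + \frac{1}{6} \left(-53\right)} = - \frac{131816}{73 - \frac{53}{6}} = - \frac{131816}{\frac{385}{6}} = \left(-131816\right) \frac{6}{385} = - \frac{790896}{385}$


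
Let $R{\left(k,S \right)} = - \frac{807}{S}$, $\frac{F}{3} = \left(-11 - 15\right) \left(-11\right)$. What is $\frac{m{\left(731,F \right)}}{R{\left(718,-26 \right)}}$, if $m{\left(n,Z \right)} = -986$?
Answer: $- \frac{25636}{807} \approx -31.767$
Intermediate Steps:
$F = 858$ ($F = 3 \left(-11 - 15\right) \left(-11\right) = 3 \left(\left(-26\right) \left(-11\right)\right) = 3 \cdot 286 = 858$)
$\frac{m{\left(731,F \right)}}{R{\left(718,-26 \right)}} = - \frac{986}{\left(-807\right) \frac{1}{-26}} = - \frac{986}{\left(-807\right) \left(- \frac{1}{26}\right)} = - \frac{986}{\frac{807}{26}} = \left(-986\right) \frac{26}{807} = - \frac{25636}{807}$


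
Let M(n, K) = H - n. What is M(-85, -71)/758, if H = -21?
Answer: 32/379 ≈ 0.084433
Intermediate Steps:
M(n, K) = -21 - n
M(-85, -71)/758 = (-21 - 1*(-85))/758 = (-21 + 85)*(1/758) = 64*(1/758) = 32/379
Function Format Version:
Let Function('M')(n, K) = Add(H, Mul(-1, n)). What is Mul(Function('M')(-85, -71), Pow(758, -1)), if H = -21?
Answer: Rational(32, 379) ≈ 0.084433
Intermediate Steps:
Function('M')(n, K) = Add(-21, Mul(-1, n))
Mul(Function('M')(-85, -71), Pow(758, -1)) = Mul(Add(-21, Mul(-1, -85)), Pow(758, -1)) = Mul(Add(-21, 85), Rational(1, 758)) = Mul(64, Rational(1, 758)) = Rational(32, 379)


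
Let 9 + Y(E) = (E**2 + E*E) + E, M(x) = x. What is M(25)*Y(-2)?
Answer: -75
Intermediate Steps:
Y(E) = -9 + E + 2*E**2 (Y(E) = -9 + ((E**2 + E*E) + E) = -9 + ((E**2 + E**2) + E) = -9 + (2*E**2 + E) = -9 + (E + 2*E**2) = -9 + E + 2*E**2)
M(25)*Y(-2) = 25*(-9 - 2 + 2*(-2)**2) = 25*(-9 - 2 + 2*4) = 25*(-9 - 2 + 8) = 25*(-3) = -75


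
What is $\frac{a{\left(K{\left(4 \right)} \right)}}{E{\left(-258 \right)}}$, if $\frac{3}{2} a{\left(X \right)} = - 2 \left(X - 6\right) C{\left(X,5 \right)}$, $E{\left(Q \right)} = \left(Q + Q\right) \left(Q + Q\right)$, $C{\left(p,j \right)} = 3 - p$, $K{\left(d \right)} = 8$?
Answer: $\frac{5}{99846} \approx 5.0077 \cdot 10^{-5}$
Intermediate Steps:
$E{\left(Q \right)} = 4 Q^{2}$ ($E{\left(Q \right)} = 2 Q 2 Q = 4 Q^{2}$)
$a{\left(X \right)} = \frac{2 \left(3 - X\right) \left(12 - 2 X\right)}{3}$ ($a{\left(X \right)} = \frac{2 - 2 \left(X - 6\right) \left(3 - X\right)}{3} = \frac{2 - 2 \left(-6 + X\right) \left(3 - X\right)}{3} = \frac{2 \left(12 - 2 X\right) \left(3 - X\right)}{3} = \frac{2 \left(3 - X\right) \left(12 - 2 X\right)}{3}$)
$\frac{a{\left(K{\left(4 \right)} \right)}}{E{\left(-258 \right)}} = \frac{\frac{4}{3} \left(-6 + 8\right) \left(-3 + 8\right)}{4 \left(-258\right)^{2}} = \frac{\frac{4}{3} \cdot 2 \cdot 5}{4 \cdot 66564} = \frac{40}{3 \cdot 266256} = \frac{40}{3} \cdot \frac{1}{266256} = \frac{5}{99846}$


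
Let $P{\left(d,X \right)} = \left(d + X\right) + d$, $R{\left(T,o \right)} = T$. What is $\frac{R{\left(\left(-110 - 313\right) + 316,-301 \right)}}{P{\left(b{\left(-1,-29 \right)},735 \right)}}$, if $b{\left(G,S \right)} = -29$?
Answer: $- \frac{107}{677} \approx -0.15805$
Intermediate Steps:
$P{\left(d,X \right)} = X + 2 d$ ($P{\left(d,X \right)} = \left(X + d\right) + d = X + 2 d$)
$\frac{R{\left(\left(-110 - 313\right) + 316,-301 \right)}}{P{\left(b{\left(-1,-29 \right)},735 \right)}} = \frac{\left(-110 - 313\right) + 316}{735 + 2 \left(-29\right)} = \frac{-423 + 316}{735 - 58} = - \frac{107}{677}$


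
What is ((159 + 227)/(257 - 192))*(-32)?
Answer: -12352/65 ≈ -190.03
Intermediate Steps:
((159 + 227)/(257 - 192))*(-32) = (386/65)*(-32) = -12352/65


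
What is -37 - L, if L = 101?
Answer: -138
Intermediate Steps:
-37 - L = -37 - 1*101 = -37 - 101 = -138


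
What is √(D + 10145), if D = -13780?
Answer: I*√3635 ≈ 60.291*I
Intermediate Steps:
√(D + 10145) = √(-13780 + 10145) = √(-3635) = I*√3635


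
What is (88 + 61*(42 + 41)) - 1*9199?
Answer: -4048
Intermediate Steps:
(88 + 61*(42 + 41)) - 1*9199 = (88 + 61*83) - 9199 = (88 + 5063) - 9199 = 5151 - 9199 = -4048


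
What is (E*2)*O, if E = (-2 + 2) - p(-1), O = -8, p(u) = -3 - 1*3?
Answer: -96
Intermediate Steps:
p(u) = -6 (p(u) = -3 - 3 = -6)
E = 6 (E = (-2 + 2) - 1*(-6) = 0 + 6 = 6)
(E*2)*O = (6*2)*(-8) = 12*(-8) = -96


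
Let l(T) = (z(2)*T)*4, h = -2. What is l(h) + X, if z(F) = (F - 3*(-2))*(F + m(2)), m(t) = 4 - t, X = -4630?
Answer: -4886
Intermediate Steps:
z(F) = (2 + F)*(6 + F) (z(F) = (F - 3*(-2))*(F + (4 - 1*2)) = (F + 6)*(F + (4 - 2)) = (6 + F)*(F + 2) = (6 + F)*(2 + F) = (2 + F)*(6 + F))
l(T) = 128*T (l(T) = ((12 + 2**2 + 8*2)*T)*4 = ((12 + 4 + 16)*T)*4 = (32*T)*4 = 128*T)
l(h) + X = 128*(-2) - 4630 = -256 - 4630 = -4886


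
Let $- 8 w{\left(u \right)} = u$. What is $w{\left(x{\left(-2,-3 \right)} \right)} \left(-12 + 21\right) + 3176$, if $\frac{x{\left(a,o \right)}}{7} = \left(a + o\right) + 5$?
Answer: $3176$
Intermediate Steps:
$x{\left(a,o \right)} = 35 + 7 a + 7 o$ ($x{\left(a,o \right)} = 7 \left(\left(a + o\right) + 5\right) = 7 \left(5 + a + o\right) = 35 + 7 a + 7 o$)
$w{\left(u \right)} = - \frac{u}{8}$
$w{\left(x{\left(-2,-3 \right)} \right)} \left(-12 + 21\right) + 3176 = - \frac{35 + 7 \left(-2\right) + 7 \left(-3\right)}{8} \left(-12 + 21\right) + 3176 = - \frac{35 - 14 - 21}{8} \cdot 9 + 3176 = \left(- \frac{1}{8}\right) 0 \cdot 9 + 3176 = 0 \cdot 9 + 3176 = 0 + 3176 = 3176$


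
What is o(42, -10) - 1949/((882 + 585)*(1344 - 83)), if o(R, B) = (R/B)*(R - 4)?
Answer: -1476219571/9249435 ≈ -159.60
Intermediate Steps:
o(R, B) = R*(-4 + R)/B (o(R, B) = (R/B)*(-4 + R) = R*(-4 + R)/B)
o(42, -10) - 1949/((882 + 585)*(1344 - 83)) = 42*(-4 + 42)/(-10) - 1949/((882 + 585)*(1344 - 83)) = 42*(-1/10)*38 - 1949/(1467*1261) = -798/5 - 1949/1849887 = -1476219571/9249435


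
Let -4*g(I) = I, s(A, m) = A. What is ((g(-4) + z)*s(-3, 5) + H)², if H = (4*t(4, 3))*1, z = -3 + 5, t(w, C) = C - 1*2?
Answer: 25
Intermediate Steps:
t(w, C) = -2 + C (t(w, C) = C - 2 = -2 + C)
g(I) = -I/4
z = 2
H = 4 (H = (4*(-2 + 3))*1 = (4*1)*1 = 4*1 = 4)
((g(-4) + z)*s(-3, 5) + H)² = ((-¼*(-4) + 2)*(-3) + 4)² = ((1 + 2)*(-3) + 4)² = (3*(-3) + 4)² = (-9 + 4)² = (-5)² = 25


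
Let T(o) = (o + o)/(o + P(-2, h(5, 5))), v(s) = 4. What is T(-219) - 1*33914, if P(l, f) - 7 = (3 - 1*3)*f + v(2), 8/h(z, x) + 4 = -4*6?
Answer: -3526837/104 ≈ -33912.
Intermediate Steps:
h(z, x) = -2/7 (h(z, x) = 8/(-4 - 4*6) = 8/(-4 - 24) = 8/(-28) = 8*(-1/28) = -2/7)
P(l, f) = 11 (P(l, f) = 7 + ((3 - 1*3)*f + 4) = 7 + ((3 - 3)*f + 4) = 7 + (0*f + 4) = 7 + (0 + 4) = 7 + 4 = 11)
T(o) = 2*o/(11 + o) (T(o) = (o + o)/(o + 11) = (2*o)/(11 + o) = 2*o/(11 + o))
T(-219) - 1*33914 = 2*(-219)/(11 - 219) - 1*33914 = 2*(-219)/(-208) - 33914 = 2*(-219)*(-1/208) - 33914 = 219/104 - 33914 = -3526837/104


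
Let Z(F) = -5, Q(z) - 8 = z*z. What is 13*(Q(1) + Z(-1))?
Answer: 52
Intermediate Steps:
Q(z) = 8 + z² (Q(z) = 8 + z*z = 8 + z²)
13*(Q(1) + Z(-1)) = 13*((8 + 1²) - 5) = 13*((8 + 1) - 5) = 13*(9 - 5) = 13*4 = 52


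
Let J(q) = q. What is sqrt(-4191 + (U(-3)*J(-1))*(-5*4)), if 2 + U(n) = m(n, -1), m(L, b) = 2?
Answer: I*sqrt(4191) ≈ 64.738*I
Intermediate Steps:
U(n) = 0 (U(n) = -2 + 2 = 0)
sqrt(-4191 + (U(-3)*J(-1))*(-5*4)) = sqrt(-4191 + (0*(-1))*(-5*4)) = sqrt(-4191 + 0*(-20)) = sqrt(-4191 + 0) = sqrt(-4191) = I*sqrt(4191)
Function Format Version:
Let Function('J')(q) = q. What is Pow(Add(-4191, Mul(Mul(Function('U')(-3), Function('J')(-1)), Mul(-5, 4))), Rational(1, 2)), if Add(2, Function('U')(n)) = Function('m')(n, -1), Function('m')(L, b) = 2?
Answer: Mul(I, Pow(4191, Rational(1, 2))) ≈ Mul(64.738, I)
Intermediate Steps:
Function('U')(n) = 0 (Function('U')(n) = Add(-2, 2) = 0)
Pow(Add(-4191, Mul(Mul(Function('U')(-3), Function('J')(-1)), Mul(-5, 4))), Rational(1, 2)) = Pow(Add(-4191, Mul(Mul(0, -1), Mul(-5, 4))), Rational(1, 2)) = Pow(Add(-4191, Mul(0, -20)), Rational(1, 2)) = Pow(Add(-4191, 0), Rational(1, 2)) = Pow(-4191, Rational(1, 2)) = Mul(I, Pow(4191, Rational(1, 2)))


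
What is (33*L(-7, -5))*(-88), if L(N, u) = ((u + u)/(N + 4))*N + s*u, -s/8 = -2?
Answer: 300080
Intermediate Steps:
s = 16 (s = -8*(-2) = 16)
L(N, u) = 16*u + 2*N*u/(4 + N) (L(N, u) = ((u + u)/(N + 4))*N + 16*u = ((2*u)/(4 + N))*N + 16*u = (2*u/(4 + N))*N + 16*u = 2*N*u/(4 + N) + 16*u = 16*u + 2*N*u/(4 + N))
(33*L(-7, -5))*(-88) = (33*(2*(-5)*(32 + 9*(-7))/(4 - 7)))*(-88) = (33*(2*(-5)*(32 - 63)/(-3)))*(-88) = (33*(2*(-5)*(-⅓)*(-31)))*(-88) = (33*(-310/3))*(-88) = -3410*(-88) = 300080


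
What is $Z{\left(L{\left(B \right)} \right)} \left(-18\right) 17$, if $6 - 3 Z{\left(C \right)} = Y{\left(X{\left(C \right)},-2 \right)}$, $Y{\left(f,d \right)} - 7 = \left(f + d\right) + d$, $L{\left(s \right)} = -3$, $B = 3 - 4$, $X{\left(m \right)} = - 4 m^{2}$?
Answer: $-3978$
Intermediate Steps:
$B = -1$ ($B = 3 - 4 = -1$)
$Y{\left(f,d \right)} = 7 + f + 2 d$ ($Y{\left(f,d \right)} = 7 + \left(\left(f + d\right) + d\right) = 7 + \left(\left(d + f\right) + d\right) = 7 + \left(f + 2 d\right) = 7 + f + 2 d$)
$Z{\left(C \right)} = 1 + \frac{4 C^{2}}{3}$ ($Z{\left(C \right)} = 2 - \frac{7 - 4 C^{2} + 2 \left(-2\right)}{3} = 2 - \frac{7 - 4 C^{2} - 4}{3} = 2 - \frac{3 - 4 C^{2}}{3} = 2 + \left(-1 + \frac{4 C^{2}}{3}\right) = 1 + \frac{4 C^{2}}{3}$)
$Z{\left(L{\left(B \right)} \right)} \left(-18\right) 17 = \left(1 + \frac{4 \left(-3\right)^{2}}{3}\right) \left(-18\right) 17 = \left(1 + \frac{4}{3} \cdot 9\right) \left(-18\right) 17 = \left(1 + 12\right) \left(-18\right) 17 = 13 \left(-18\right) 17 = \left(-234\right) 17 = -3978$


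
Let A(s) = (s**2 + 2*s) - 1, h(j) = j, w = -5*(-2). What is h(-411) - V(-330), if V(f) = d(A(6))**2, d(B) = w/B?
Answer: -907999/2209 ≈ -411.05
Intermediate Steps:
w = 10
A(s) = -1 + s**2 + 2*s
d(B) = 10/B
V(f) = 100/2209 (V(f) = (10/(-1 + 6**2 + 2*6))**2 = (10/(-1 + 36 + 12))**2 = (10/47)**2 = 100/2209)
h(-411) - V(-330) = -411 - 1*100/2209 = -411 - 100/2209 = -907999/2209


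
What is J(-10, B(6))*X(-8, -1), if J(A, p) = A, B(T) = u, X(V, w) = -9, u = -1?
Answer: 90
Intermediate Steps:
B(T) = -1
J(-10, B(6))*X(-8, -1) = -10*(-9) = 90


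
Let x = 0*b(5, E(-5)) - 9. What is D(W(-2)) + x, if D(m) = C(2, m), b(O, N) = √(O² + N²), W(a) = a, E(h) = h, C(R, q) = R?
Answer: -7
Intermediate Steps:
b(O, N) = √(N² + O²)
D(m) = 2
x = -9 (x = 0*√((-5)² + 5²) - 9 = 0*√(25 + 25) - 9 = 0*√50 - 9 = 0*(5*√2) - 9 = 0 - 9 = -9)
D(W(-2)) + x = 2 - 9 = -7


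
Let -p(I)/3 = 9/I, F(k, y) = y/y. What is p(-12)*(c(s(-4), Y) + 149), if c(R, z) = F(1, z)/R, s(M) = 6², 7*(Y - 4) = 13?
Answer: 5365/16 ≈ 335.31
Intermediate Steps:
Y = 41/7 (Y = 4 + (⅐)*13 = 4 + 13/7 = 41/7 ≈ 5.8571)
F(k, y) = 1
p(I) = -27/I
s(M) = 36
c(R, z) = 1/R
p(-12)*(c(s(-4), Y) + 149) = (-27/(-12))*(1/36 + 149) = (-27*(-1/12))*(1/36 + 149) = (9/4)*(5365/36) = 5365/16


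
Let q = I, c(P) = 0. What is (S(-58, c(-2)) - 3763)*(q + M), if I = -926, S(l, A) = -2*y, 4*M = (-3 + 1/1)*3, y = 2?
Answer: 6987785/2 ≈ 3.4939e+6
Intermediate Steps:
M = -3/2 (M = ((-3 + 1/1)*3)/4 = ((-3 + 1)*3)/4 = (-2*3)/4 = (¼)*(-6) = -3/2 ≈ -1.5000)
S(l, A) = -4 (S(l, A) = -2*2 = -4)
q = -926
(S(-58, c(-2)) - 3763)*(q + M) = (-4 - 3763)*(-926 - 3/2) = -3767*(-1855/2) = 6987785/2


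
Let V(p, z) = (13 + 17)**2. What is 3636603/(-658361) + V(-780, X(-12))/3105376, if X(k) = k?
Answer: -2823106788207/511114612184 ≈ -5.5234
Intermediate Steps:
V(p, z) = 900 (V(p, z) = 30**2 = 900)
3636603/(-658361) + V(-780, X(-12))/3105376 = 3636603/(-658361) + 900/3105376 = 3636603*(-1/658361) + 900*(1/3105376) = -3636603/658361 + 225/776344 = -2823106788207/511114612184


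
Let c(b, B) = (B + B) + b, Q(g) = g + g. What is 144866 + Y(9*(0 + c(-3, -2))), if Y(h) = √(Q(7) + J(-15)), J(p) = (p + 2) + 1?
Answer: 144866 + √2 ≈ 1.4487e+5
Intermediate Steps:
Q(g) = 2*g
c(b, B) = b + 2*B (c(b, B) = 2*B + b = b + 2*B)
J(p) = 3 + p (J(p) = (2 + p) + 1 = 3 + p)
Y(h) = √2 (Y(h) = √(2*7 + (3 - 15)) = √(14 - 12) = √2)
144866 + Y(9*(0 + c(-3, -2))) = 144866 + √2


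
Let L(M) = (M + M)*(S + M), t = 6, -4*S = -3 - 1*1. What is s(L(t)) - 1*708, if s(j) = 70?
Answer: -638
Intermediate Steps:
S = 1 (S = -(-3 - 1*1)/4 = -(-3 - 1)/4 = -¼*(-4) = 1)
L(M) = 2*M*(1 + M) (L(M) = (M + M)*(1 + M) = (2*M)*(1 + M) = 2*M*(1 + M))
s(L(t)) - 1*708 = 70 - 1*708 = 70 - 708 = -638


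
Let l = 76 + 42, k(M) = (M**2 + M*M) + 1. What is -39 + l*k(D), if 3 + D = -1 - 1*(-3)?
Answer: 315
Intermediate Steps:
D = -1 (D = -3 + (-1 - 1*(-3)) = -3 + (-1 + 3) = -3 + 2 = -1)
k(M) = 1 + 2*M**2 (k(M) = (M**2 + M**2) + 1 = 2*M**2 + 1 = 1 + 2*M**2)
l = 118
-39 + l*k(D) = -39 + 118*(1 + 2*(-1)**2) = -39 + 118*(1 + 2*1) = -39 + 118*(1 + 2) = -39 + 118*3 = -39 + 354 = 315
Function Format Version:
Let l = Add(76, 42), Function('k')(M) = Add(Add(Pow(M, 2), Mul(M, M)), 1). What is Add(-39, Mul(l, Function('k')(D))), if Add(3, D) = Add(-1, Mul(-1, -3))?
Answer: 315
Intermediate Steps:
D = -1 (D = Add(-3, Add(-1, Mul(-1, -3))) = Add(-3, Add(-1, 3)) = Add(-3, 2) = -1)
Function('k')(M) = Add(1, Mul(2, Pow(M, 2))) (Function('k')(M) = Add(Add(Pow(M, 2), Pow(M, 2)), 1) = Add(Mul(2, Pow(M, 2)), 1) = Add(1, Mul(2, Pow(M, 2))))
l = 118
Add(-39, Mul(l, Function('k')(D))) = Add(-39, Mul(118, Add(1, Mul(2, Pow(-1, 2))))) = Add(-39, Mul(118, Add(1, Mul(2, 1)))) = Add(-39, Mul(118, Add(1, 2))) = Add(-39, Mul(118, 3)) = Add(-39, 354) = 315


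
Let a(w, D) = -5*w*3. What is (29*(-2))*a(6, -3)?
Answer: 5220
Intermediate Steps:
a(w, D) = -15*w
(29*(-2))*a(6, -3) = (29*(-2))*(-15*6) = -58*(-90) = 5220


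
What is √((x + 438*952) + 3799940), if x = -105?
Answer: √4216811 ≈ 2053.5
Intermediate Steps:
√((x + 438*952) + 3799940) = √((-105 + 438*952) + 3799940) = √((-105 + 416976) + 3799940) = √(416871 + 3799940) = √4216811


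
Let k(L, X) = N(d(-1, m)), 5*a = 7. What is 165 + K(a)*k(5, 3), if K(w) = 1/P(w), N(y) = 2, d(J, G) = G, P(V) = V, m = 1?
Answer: 1165/7 ≈ 166.43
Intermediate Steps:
a = 7/5 (a = (⅕)*7 = 7/5 ≈ 1.4000)
K(w) = 1/w
k(L, X) = 2
165 + K(a)*k(5, 3) = 165 + 2/(7/5) = 165 + (5/7)*2 = 165 + 10/7 = 1165/7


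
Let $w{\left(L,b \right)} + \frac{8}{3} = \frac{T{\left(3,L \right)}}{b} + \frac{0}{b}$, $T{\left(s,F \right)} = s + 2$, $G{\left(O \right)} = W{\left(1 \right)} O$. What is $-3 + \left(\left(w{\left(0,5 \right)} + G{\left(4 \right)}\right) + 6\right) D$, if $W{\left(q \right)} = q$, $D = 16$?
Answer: $\frac{391}{3} \approx 130.33$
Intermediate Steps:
$G{\left(O \right)} = O$ ($G{\left(O \right)} = 1 O = O$)
$T{\left(s,F \right)} = 2 + s$
$w{\left(L,b \right)} = - \frac{8}{3} + \frac{5}{b}$ ($w{\left(L,b \right)} = - \frac{8}{3} + \left(\frac{2 + 3}{b} + \frac{0}{b}\right) = - \frac{8}{3} + \left(\frac{5}{b} + 0\right) = - \frac{8}{3} + \frac{5}{b}$)
$-3 + \left(\left(w{\left(0,5 \right)} + G{\left(4 \right)}\right) + 6\right) D = -3 + \left(\left(\left(- \frac{8}{3} + \frac{5}{5}\right) + 4\right) + 6\right) 16 = -3 + \left(\left(\left(- \frac{8}{3} + 5 \cdot \frac{1}{5}\right) + 4\right) + 6\right) 16 = -3 + \left(\left(\left(- \frac{8}{3} + 1\right) + 4\right) + 6\right) 16 = -3 + \left(\left(- \frac{5}{3} + 4\right) + 6\right) 16 = -3 + \left(\frac{7}{3} + 6\right) 16 = -3 + \frac{25}{3} \cdot 16 = -3 + \frac{400}{3} = \frac{391}{3}$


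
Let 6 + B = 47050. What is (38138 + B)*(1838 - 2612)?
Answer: -65930868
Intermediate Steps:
B = 47044 (B = -6 + 47050 = 47044)
(38138 + B)*(1838 - 2612) = (38138 + 47044)*(1838 - 2612) = 85182*(-774) = -65930868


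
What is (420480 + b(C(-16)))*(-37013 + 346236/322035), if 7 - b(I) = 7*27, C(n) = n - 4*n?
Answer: -1669862898091754/107345 ≈ -1.5556e+10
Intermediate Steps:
C(n) = -3*n
b(I) = -182 (b(I) = 7 - 7*27 = 7 - 1*189 = 7 - 189 = -182)
(420480 + b(C(-16)))*(-37013 + 346236/322035) = (420480 - 182)*(-37013 + 346236/322035) = 420298*(-37013 + 346236*(1/322035)) = 420298*(-37013 + 115412/107345) = 420298*(-3973045073/107345) = -1669862898091754/107345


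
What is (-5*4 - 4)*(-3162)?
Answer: 75888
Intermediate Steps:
(-5*4 - 4)*(-3162) = (-20 - 4)*(-3162) = -24*(-3162) = 75888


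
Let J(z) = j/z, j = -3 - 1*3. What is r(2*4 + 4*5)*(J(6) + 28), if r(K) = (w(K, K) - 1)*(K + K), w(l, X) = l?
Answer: 40824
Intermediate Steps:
j = -6 (j = -3 - 3 = -6)
J(z) = -6/z
r(K) = 2*K*(-1 + K) (r(K) = (K - 1)*(K + K) = (-1 + K)*(2*K) = 2*K*(-1 + K))
r(2*4 + 4*5)*(J(6) + 28) = (2*(2*4 + 4*5)*(-1 + (2*4 + 4*5)))*(-6/6 + 28) = (2*(8 + 20)*(-1 + (8 + 20)))*(-6*⅙ + 28) = (2*28*(-1 + 28))*(-1 + 28) = (2*28*27)*27 = 1512*27 = 40824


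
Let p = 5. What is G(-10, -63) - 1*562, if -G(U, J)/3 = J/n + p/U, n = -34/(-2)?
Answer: -18679/34 ≈ -549.38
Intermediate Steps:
n = 17 (n = -34*(-½) = 17)
G(U, J) = -15/U - 3*J/17 (G(U, J) = -3*(J/17 + 5/U) = -3*(5/U + J/17) = -15/U - 3*J/17)
G(-10, -63) - 1*562 = (-15/(-10) - 3/17*(-63)) - 1*562 = (-15*(-⅒) + 189/17) - 562 = (3/2 + 189/17) - 562 = 429/34 - 562 = -18679/34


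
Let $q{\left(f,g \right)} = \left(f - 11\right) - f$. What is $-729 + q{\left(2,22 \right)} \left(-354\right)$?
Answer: $3165$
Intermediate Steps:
$q{\left(f,g \right)} = -11$ ($q{\left(f,g \right)} = \left(-11 + f\right) - f = -11$)
$-729 + q{\left(2,22 \right)} \left(-354\right) = -729 - -3894 = -729 + 3894 = 3165$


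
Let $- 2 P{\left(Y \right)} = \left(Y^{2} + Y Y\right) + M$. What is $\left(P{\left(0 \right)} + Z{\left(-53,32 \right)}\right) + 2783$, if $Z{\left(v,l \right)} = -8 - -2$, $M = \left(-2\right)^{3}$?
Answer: $2781$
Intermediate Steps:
$M = -8$
$P{\left(Y \right)} = 4 - Y^{2}$ ($P{\left(Y \right)} = - \frac{\left(Y^{2} + Y Y\right) - 8}{2} = - \frac{\left(Y^{2} + Y^{2}\right) - 8}{2} = - \frac{2 Y^{2} - 8}{2} = - \frac{-8 + 2 Y^{2}}{2} = 4 - Y^{2}$)
$Z{\left(v,l \right)} = -6$ ($Z{\left(v,l \right)} = -8 + 2 = -6$)
$\left(P{\left(0 \right)} + Z{\left(-53,32 \right)}\right) + 2783 = \left(\left(4 - 0^{2}\right) - 6\right) + 2783 = \left(\left(4 - 0\right) - 6\right) + 2783 = \left(\left(4 + 0\right) - 6\right) + 2783 = \left(4 - 6\right) + 2783 = -2 + 2783 = 2781$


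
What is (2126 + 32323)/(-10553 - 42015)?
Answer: -34449/52568 ≈ -0.65532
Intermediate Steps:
(2126 + 32323)/(-10553 - 42015) = 34449/(-52568) = 34449*(-1/52568) = -34449/52568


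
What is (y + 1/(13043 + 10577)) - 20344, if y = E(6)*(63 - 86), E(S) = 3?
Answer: -482155059/23620 ≈ -20413.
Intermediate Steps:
y = -69 (y = 3*(63 - 86) = 3*(-23) = -69)
(y + 1/(13043 + 10577)) - 20344 = (-69 + 1/(13043 + 10577)) - 20344 = (-69 + 1/23620) - 20344 = -1629779/23620 - 20344 = -482155059/23620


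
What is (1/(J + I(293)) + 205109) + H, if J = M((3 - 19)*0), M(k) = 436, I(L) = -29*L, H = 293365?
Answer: 4018198913/8061 ≈ 4.9847e+5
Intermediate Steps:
J = 436
(1/(J + I(293)) + 205109) + H = (1/(436 - 29*293) + 205109) + 293365 = (1/(436 - 8497) + 205109) + 293365 = (1/(-8061) + 205109) + 293365 = (-1/8061 + 205109) + 293365 = 1653383648/8061 + 293365 = 4018198913/8061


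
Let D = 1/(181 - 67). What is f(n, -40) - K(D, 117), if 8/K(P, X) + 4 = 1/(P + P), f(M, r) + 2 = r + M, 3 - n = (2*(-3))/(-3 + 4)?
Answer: -1757/53 ≈ -33.151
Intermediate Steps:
n = 9 (n = 3 - 2*(-3)/(-3 + 4) = 3 - (-6)/1 = 3 - (-6) = 3 - 1*(-6) = 3 + 6 = 9)
f(M, r) = -2 + M + r (f(M, r) = -2 + (r + M) = -2 + (M + r) = -2 + M + r)
D = 1/114 ≈ 0.0087719
K(P, X) = 8/(-4 + 1/(2*P)) (K(P, X) = 8/(-4 + 1/(P + P)) = 8/(-4 + 1/(2*P)))
f(n, -40) - K(D, 117) = (-2 + 9 - 40) - (-16)/(114*(-1 + 8*(1/114))) = -33 - (-16)/(114*(-1 + 4/57)) = -33 - (-16)/(114*(-53/57)) = -33 - (-16)*(-57)/(114*53) = -33 - 1*8/53 = -33 - 8/53 = -1757/53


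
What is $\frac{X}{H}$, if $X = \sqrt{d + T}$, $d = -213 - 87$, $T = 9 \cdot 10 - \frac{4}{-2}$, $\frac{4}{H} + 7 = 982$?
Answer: $975 i \sqrt{13} \approx 3515.4 i$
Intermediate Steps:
$H = \frac{4}{975}$ ($H = \frac{4}{-7 + 982} = \frac{4}{975} \approx 0.0041026$)
$T = 92$ ($T = 90 - -2 = 90 + 2 = 92$)
$d = -300$ ($d = -213 - 87 = -300$)
$X = 4 i \sqrt{13}$ ($X = \sqrt{-300 + 92} = \sqrt{-208} = 4 i \sqrt{13} \approx 14.422 i$)
$\frac{X}{H} = \frac{4 i \sqrt{13}}{\frac{4}{975}} = 4 i \sqrt{13} \cdot \frac{975}{4} = 975 i \sqrt{13}$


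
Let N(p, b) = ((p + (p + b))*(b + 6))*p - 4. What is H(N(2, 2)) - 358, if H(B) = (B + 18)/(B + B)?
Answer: -32881/92 ≈ -357.40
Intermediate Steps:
N(p, b) = -4 + p*(6 + b)*(b + 2*p) (N(p, b) = ((p + (b + p))*(6 + b))*p - 4 = ((b + 2*p)*(6 + b))*p - 4 = ((6 + b)*(b + 2*p))*p - 4 = p*(6 + b)*(b + 2*p) - 4 = -4 + p*(6 + b)*(b + 2*p))
H(B) = (18 + B)/(2*B) (H(B) = (18 + B)/((2*B)) = (18 + B)*(1/(2*B)) = (18 + B)/(2*B))
H(N(2, 2)) - 358 = (18 + (-4 + 12*2² + 2*2² + 2*2*2² + 6*2*2))/(2*(-4 + 12*2² + 2*2² + 2*2*2² + 6*2*2)) - 358 = (18 + (-4 + 12*4 + 2*4 + 2*2*4 + 24))/(2*(-4 + 12*4 + 2*4 + 2*2*4 + 24)) - 358 = (18 + (-4 + 48 + 8 + 16 + 24))/(2*(-4 + 48 + 8 + 16 + 24)) - 358 = (½)*(18 + 92)/92 - 358 = (½)*(1/92)*110 - 358 = 55/92 - 358 = -32881/92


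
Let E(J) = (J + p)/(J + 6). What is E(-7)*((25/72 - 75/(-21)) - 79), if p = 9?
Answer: 37841/252 ≈ 150.16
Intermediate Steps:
E(J) = (9 + J)/(6 + J) (E(J) = (J + 9)/(J + 6) = (9 + J)/(6 + J))
E(-7)*((25/72 - 75/(-21)) - 79) = ((9 - 7)/(6 - 7))*((25/72 - 75/(-21)) - 79) = (2/(-1))*((25*(1/72) - 75*(-1/21)) - 79) = (-1*2)*((25/72 + 25/7) - 79) = -2*(1975/504 - 79) = -2*(-37841/504) = 37841/252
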